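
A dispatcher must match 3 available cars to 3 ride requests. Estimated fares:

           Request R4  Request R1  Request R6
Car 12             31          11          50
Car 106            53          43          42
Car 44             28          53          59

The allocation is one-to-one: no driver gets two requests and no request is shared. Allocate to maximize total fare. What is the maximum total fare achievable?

Max total: $156

This is a one-to-one assignment (maximum-weight bipartite matching).
Optimal: Car 12→Request R6 ($50), Car 106→Request R4 ($53), Car 44→Request R1 ($53) — total 50+53+53 = $156.
Max-entry greedy (repeatedly take the single best remaining cell) gives $123, worse by 33.
No other one-to-one assignment exceeds $156.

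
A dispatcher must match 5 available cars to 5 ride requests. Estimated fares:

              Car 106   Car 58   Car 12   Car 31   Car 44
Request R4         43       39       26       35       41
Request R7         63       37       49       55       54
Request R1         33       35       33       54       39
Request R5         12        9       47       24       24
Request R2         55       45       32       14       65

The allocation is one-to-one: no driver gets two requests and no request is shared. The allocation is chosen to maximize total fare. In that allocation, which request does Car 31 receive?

This is the linear assignment problem.
Optimal: Car 106→Request R7 ($63), Car 58→Request R4 ($39), Car 12→Request R5 ($47), Car 31→Request R1 ($54), Car 44→Request R2 ($65) — total 63+39+47+54+65 = $268.
Column-greedy (each request in turn goes to its best remaining driver) gives $229, worse by 39.
No other one-to-one assignment exceeds $268.
Car 31's own top request is Request R7 ($55), but forcing Car 31→Request R7 and reassigning the rest optimally gives only $245 — worse by 23.

Car 31 receives Request R1.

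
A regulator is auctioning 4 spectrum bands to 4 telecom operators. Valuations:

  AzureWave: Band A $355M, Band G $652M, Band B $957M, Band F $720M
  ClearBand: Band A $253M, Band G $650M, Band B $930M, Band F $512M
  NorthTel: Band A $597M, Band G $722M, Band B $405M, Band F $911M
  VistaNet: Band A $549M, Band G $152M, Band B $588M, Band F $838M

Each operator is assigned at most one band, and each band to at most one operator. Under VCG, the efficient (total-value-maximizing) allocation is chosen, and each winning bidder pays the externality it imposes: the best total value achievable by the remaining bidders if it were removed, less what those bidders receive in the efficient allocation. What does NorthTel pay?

NorthTel pays $289M.

Efficient allocation: AzureWave→Band B ($957M), ClearBand→Band G ($650M), NorthTel→Band F ($911M), VistaNet→Band A ($549M); total welfare W = $3067M.
NorthTel receives Band F at value $911M, so the others get W − 911 = $2156M.
Without NorthTel: best allocation of the remaining 3 bidders over all 4 bands is AzureWave→Band B ($957M), ClearBand→Band G ($650M), VistaNet→Band F ($838M), total $2445M.
VCG payment = (others' best without NorthTel) − (others' welfare with NorthTel) = 2445 − 2156 = $289M.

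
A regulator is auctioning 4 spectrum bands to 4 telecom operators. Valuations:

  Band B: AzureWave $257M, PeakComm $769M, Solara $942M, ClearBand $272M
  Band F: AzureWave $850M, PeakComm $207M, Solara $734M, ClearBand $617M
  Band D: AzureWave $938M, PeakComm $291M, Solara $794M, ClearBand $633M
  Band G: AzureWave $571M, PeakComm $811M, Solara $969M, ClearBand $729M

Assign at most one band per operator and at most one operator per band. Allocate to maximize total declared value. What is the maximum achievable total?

Max total: $3308M

This is the linear assignment problem.
Optimal: AzureWave→Band D ($938M), PeakComm→Band G ($811M), Solara→Band B ($942M), ClearBand→Band F ($617M) — total 938+811+942+617 = $3308M.
Max-entry greedy (repeatedly take the single best remaining cell) gives $3293M, worse by 15.
Every other assignment is strictly worse.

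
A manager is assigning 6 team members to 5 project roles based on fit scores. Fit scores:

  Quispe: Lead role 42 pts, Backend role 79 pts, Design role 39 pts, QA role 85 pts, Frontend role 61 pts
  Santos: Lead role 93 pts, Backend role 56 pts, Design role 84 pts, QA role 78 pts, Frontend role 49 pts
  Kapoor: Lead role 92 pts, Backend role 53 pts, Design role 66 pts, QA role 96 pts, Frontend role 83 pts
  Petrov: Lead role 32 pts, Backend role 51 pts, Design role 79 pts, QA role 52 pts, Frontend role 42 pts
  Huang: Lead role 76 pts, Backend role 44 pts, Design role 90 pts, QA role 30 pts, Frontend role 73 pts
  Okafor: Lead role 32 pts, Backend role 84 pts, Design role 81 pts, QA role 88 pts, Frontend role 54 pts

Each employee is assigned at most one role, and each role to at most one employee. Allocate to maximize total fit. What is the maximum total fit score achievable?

This is a one-to-one assignment (maximum-weight bipartite matching).
Optimal: Santos→Lead role (93 pts), Okafor→Backend role (84 pts), Huang→Design role (90 pts), Quispe→QA role (85 pts), Kapoor→Frontend role (83 pts) — total 93+84+90+85+83 = 435 pts.
Column-greedy (each role in turn goes to its best remaining employee) gives 424 pts, worse by 11.
Swapping Kapoor↔Santos (Kapoor→Lead role 92 pts, Santos→Frontend role 49 pts) loses 35.

Max total: 435 pts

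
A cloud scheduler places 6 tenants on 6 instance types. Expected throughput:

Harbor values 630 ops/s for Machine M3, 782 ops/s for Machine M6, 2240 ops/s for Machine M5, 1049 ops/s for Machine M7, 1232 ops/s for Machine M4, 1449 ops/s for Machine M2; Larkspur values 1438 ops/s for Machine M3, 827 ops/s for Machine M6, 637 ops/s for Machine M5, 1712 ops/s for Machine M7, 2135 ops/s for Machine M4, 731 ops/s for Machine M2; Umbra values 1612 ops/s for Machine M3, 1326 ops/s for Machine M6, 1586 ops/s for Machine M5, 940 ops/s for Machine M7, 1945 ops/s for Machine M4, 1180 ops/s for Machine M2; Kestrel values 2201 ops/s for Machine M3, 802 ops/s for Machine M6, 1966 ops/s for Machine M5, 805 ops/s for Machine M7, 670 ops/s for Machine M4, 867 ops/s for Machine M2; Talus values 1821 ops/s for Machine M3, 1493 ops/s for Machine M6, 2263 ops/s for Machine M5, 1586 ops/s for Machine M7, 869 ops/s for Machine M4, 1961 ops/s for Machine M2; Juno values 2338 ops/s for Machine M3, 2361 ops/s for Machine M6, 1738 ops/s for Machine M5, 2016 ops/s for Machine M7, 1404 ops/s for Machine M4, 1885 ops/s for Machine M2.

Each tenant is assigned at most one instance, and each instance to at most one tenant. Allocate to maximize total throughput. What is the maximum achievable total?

Treat this as an assignment problem: match each tenant to one instance.
Optimal: Harbor→Machine M5 (2240 ops/s), Larkspur→Machine M7 (1712 ops/s), Umbra→Machine M4 (1945 ops/s), Kestrel→Machine M3 (2201 ops/s), Talus→Machine M2 (1961 ops/s), Juno→Machine M6 (2361 ops/s) — total 2240+1712+1945+2201+1961+2361 = 12420 ops/s.
Max-entry greedy (repeatedly take the single best remaining cell) gives 11349 ops/s, worse by 1071.
Next-best assignment: Harbor→Machine M2, Larkspur→Machine M7, Umbra→Machine M4, Kestrel→Machine M3, Talus→Machine M5, Juno→Machine M6 = 11931 ops/s.
Swapping Kestrel↔Juno (Kestrel→Machine M6 802 ops/s, Juno→Machine M3 2338 ops/s) loses 1422.
Every other assignment is strictly worse.

Maximum total: 12420 ops/s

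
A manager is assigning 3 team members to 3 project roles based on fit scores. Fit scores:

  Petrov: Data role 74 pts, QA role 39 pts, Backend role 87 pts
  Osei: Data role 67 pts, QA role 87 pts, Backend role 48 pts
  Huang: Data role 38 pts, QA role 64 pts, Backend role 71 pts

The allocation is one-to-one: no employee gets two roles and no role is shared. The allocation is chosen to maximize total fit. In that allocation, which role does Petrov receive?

This is a one-to-one assignment (maximum-weight bipartite matching).
Optimal: Petrov→Data role (74 pts), Osei→QA role (87 pts), Huang→Backend role (71 pts) — total 74+87+71 = 232 pts.
Row-greedy (each employee in turn takes its best remaining role) gives 212 pts, worse by 20.
Next-best assignment: Petrov→Backend role, Osei→Data role, Huang→QA role = 218 pts.
Swapping Petrov↔Osei (Petrov→QA role 39 pts, Osei→Data role 67 pts) loses 55.
Every other assignment is strictly worse.
Petrov's own top role is Backend role (87 pts), but forcing Petrov→Backend role and reassigning the rest optimally gives only 218 pts — worse by 14.

Petrov receives Data role.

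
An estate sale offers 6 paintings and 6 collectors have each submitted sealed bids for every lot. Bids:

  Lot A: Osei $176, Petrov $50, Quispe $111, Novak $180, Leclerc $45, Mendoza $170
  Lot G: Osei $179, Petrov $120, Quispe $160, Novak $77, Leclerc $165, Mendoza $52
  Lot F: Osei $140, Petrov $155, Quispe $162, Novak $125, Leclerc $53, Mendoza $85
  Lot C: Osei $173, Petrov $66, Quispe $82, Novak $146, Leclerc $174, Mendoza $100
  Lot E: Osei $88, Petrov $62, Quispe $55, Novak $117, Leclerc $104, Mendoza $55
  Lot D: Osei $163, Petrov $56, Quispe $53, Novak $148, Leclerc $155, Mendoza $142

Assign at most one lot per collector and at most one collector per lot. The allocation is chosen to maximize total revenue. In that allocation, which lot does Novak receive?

Optimal: Osei→Lot D ($163), Petrov→Lot F ($155), Quispe→Lot G ($160), Novak→Lot E ($117), Leclerc→Lot C ($174), Mendoza→Lot A ($170) — total 163+155+160+117+174+170 = $939.
Swapping Petrov↔Quispe (Petrov→Lot G $120, Quispe→Lot F $162) loses 33.
Novak's own top lot is Lot A ($180), but forcing Novak→Lot A and reassigning the rest optimally gives only $914 — worse by 25.

Novak receives Lot E.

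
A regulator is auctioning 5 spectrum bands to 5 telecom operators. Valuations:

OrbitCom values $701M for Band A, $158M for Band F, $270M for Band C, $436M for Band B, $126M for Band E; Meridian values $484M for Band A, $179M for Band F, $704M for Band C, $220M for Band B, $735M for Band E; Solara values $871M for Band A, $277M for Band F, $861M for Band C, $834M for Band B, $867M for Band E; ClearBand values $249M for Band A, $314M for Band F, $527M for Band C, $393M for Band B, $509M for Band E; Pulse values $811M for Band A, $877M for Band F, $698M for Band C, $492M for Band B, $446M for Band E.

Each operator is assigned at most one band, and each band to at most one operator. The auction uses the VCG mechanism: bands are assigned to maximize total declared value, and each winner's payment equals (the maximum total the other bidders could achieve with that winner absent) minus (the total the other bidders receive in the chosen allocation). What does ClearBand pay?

ClearBand pays $27M.

Efficient allocation: OrbitCom→Band A ($701M), Meridian→Band E ($735M), Solara→Band B ($834M), ClearBand→Band C ($527M), Pulse→Band F ($877M); total welfare W = $3674M.
ClearBand receives Band C at value $527M, so the others get W − 527 = $3147M.
Without ClearBand: best allocation of the remaining 4 bidders over all 5 bands is OrbitCom→Band A ($701M), Meridian→Band E ($735M), Solara→Band C ($861M), Pulse→Band F ($877M), total $3174M.
VCG payment = (others' best without ClearBand) − (others' welfare with ClearBand) = 3174 − 3147 = $27M.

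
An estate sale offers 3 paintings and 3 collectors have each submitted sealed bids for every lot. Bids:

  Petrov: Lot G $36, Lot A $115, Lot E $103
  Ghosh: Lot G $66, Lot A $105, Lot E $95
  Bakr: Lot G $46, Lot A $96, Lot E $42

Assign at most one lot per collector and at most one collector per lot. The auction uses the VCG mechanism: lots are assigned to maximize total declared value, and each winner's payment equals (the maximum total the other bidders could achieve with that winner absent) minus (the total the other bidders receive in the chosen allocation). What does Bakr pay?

Efficient allocation: Petrov→Lot E ($103), Ghosh→Lot G ($66), Bakr→Lot A ($96); total welfare W = $265.
Bakr receives Lot A at value $96, so the others get W − 96 = $169.
Without Bakr: best allocation of the remaining 2 bidders over all 3 lots is Petrov→Lot A ($115), Ghosh→Lot E ($95), total $210.
VCG payment = (others' best without Bakr) − (others' welfare with Bakr) = 210 − 169 = $41.

Bakr pays $41.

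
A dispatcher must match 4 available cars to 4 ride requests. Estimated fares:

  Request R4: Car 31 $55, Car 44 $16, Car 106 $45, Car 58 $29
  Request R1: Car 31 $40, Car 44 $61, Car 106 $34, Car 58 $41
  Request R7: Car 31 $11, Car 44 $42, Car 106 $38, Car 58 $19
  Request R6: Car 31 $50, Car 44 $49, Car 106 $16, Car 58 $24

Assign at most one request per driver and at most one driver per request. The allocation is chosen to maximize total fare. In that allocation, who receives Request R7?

This is the linear assignment problem.
Optimal: Car 31→Request R4 ($55), Car 44→Request R6 ($49), Car 106→Request R7 ($38), Car 58→Request R1 ($41) — total 55+49+38+41 = $183.
Max-entry greedy (repeatedly take the single best remaining cell) gives $178, worse by 5.
Next-best assignment: Car 31→Request R4, Car 44→Request R1, Car 106→Request R7, Car 58→Request R6 = $178.
Car 106's own top request is Request R4 ($45), but forcing Car 106→Request R4 and reassigning the rest optimally gives only $178 — worse by 5.

Car 106 receives Request R7.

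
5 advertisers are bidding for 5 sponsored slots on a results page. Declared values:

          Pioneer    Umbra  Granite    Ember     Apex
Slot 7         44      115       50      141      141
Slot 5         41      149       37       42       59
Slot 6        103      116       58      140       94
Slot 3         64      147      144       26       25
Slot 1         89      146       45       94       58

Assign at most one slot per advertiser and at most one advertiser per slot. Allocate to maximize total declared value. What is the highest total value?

Maximum total: $663

Optimal: Pioneer→Slot 1 ($89), Umbra→Slot 5 ($149), Granite→Slot 3 ($144), Ember→Slot 6 ($140), Apex→Slot 7 ($141) — total 89+149+144+140+141 = $663.
Row-greedy (each advertiser in turn takes its best remaining slot) gives $595, worse by 68.
Next-best assignment: Pioneer→Slot 6, Umbra→Slot 5, Granite→Slot 3, Ember→Slot 1, Apex→Slot 7 = $631.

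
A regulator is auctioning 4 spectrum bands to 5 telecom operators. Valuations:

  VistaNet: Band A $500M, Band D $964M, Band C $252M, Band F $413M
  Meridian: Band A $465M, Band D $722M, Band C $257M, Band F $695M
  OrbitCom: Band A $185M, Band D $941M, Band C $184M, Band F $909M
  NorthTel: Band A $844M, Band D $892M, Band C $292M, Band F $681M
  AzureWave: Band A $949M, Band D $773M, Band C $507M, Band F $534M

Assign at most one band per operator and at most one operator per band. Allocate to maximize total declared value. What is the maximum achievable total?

This is a one-to-one assignment (maximum-weight bipartite matching).
Optimal: NorthTel→Band A ($844M), VistaNet→Band D ($964M), AzureWave→Band C ($507M), OrbitCom→Band F ($909M) — total 844+964+507+909 = $3224M.
Max-entry greedy (repeatedly take the single best remaining cell) gives $3114M, worse by 110.

Maximum total: $3224M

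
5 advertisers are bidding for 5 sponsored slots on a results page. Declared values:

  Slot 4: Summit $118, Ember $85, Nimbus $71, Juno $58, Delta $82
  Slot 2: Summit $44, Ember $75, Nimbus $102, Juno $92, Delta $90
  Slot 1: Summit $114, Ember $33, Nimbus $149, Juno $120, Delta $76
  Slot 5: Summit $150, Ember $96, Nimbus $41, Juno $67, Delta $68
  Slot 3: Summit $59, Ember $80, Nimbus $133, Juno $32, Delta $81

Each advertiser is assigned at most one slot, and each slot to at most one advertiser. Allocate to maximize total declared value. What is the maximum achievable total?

Max total: $578

This is the linear assignment problem.
Optimal: Summit→Slot 5 ($150), Ember→Slot 4 ($85), Nimbus→Slot 3 ($133), Juno→Slot 1 ($120), Delta→Slot 2 ($90) — total 150+85+133+120+90 = $578.
Max-entry greedy (repeatedly take the single best remaining cell) gives $557, worse by 21.
Swapping Delta↔Ember (Delta→Slot 4 $82, Ember→Slot 2 $75) loses 18.
No other one-to-one assignment exceeds $578.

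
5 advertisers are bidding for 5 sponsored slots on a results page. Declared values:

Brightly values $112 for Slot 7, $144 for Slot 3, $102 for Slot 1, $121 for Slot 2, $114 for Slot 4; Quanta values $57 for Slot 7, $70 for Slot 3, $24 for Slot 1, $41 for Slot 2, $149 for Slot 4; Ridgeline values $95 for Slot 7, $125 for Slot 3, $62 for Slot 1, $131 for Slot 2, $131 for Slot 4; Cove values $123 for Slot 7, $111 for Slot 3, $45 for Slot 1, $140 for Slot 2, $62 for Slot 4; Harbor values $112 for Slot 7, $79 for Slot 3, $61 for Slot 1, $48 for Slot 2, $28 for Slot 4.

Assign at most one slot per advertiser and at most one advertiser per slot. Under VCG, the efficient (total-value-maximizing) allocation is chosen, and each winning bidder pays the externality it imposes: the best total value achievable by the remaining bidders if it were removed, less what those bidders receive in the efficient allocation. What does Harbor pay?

Harbor pays $31.

Efficient allocation: Brightly→Slot 1 ($102), Quanta→Slot 4 ($149), Ridgeline→Slot 3 ($125), Cove→Slot 2 ($140), Harbor→Slot 7 ($112); total welfare W = $628.
Harbor receives Slot 7 at value $112, so the others get W − 112 = $516.
Without Harbor: best allocation of the remaining 4 bidders over all 5 slots is Brightly→Slot 3 ($144), Quanta→Slot 4 ($149), Ridgeline→Slot 2 ($131), Cove→Slot 7 ($123), total $547.
VCG payment = (others' best without Harbor) − (others' welfare with Harbor) = 547 − 516 = $31.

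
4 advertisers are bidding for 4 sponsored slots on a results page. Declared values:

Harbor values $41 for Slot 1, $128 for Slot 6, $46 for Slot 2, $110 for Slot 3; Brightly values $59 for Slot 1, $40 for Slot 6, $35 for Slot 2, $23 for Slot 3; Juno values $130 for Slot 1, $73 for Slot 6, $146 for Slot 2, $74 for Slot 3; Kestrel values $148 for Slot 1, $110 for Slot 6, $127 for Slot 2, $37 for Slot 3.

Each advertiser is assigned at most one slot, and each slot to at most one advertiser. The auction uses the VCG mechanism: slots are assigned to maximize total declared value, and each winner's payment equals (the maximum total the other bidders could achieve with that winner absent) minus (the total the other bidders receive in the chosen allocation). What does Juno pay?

Juno pays $15.

Efficient allocation: Harbor→Slot 6 ($128), Brightly→Slot 3 ($23), Juno→Slot 2 ($146), Kestrel→Slot 1 ($148); total welfare W = $445.
Juno receives Slot 2 at value $146, so the others get W − 146 = $299.
Without Juno: best allocation of the remaining 3 bidders over all 4 slots is Harbor→Slot 6 ($128), Brightly→Slot 1 ($59), Kestrel→Slot 2 ($127), total $314.
VCG payment = (others' best without Juno) − (others' welfare with Juno) = 314 − 299 = $15.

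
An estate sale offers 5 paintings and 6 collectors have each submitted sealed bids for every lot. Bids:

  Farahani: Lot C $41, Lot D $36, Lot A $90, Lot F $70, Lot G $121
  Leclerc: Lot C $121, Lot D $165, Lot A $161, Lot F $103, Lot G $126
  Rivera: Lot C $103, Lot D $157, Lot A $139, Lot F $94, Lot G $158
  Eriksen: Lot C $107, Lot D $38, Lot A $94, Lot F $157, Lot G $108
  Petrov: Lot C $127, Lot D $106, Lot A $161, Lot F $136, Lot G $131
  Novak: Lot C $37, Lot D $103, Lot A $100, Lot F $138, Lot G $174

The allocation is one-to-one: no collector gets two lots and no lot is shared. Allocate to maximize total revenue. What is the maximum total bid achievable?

Optimal: Petrov→Lot C ($127), Rivera→Lot D ($157), Leclerc→Lot A ($161), Eriksen→Lot F ($157), Novak→Lot G ($174) — total 127+157+161+157+174 = $776.
Row-greedy (each collector in turn takes its best remaining lot) gives $709, worse by 67.
Swapping Rivera↔Petrov (Rivera→Lot C $103, Petrov→Lot D $106) loses 75.
Every other assignment is strictly worse.

Max total: $776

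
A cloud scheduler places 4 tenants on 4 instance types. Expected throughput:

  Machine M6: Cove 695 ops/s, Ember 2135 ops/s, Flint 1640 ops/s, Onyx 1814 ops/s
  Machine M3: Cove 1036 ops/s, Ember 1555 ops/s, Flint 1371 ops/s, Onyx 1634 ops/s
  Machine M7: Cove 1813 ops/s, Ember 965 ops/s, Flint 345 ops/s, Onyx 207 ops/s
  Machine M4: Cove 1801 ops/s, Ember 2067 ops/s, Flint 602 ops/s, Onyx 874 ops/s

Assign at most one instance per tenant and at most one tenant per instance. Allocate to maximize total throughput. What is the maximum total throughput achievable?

Max total: 7154 ops/s

Optimal: Cove→Machine M7 (1813 ops/s), Ember→Machine M4 (2067 ops/s), Flint→Machine M6 (1640 ops/s), Onyx→Machine M3 (1634 ops/s) — total 1813+2067+1640+1634 = 7154 ops/s.
Max-entry greedy (repeatedly take the single best remaining cell) gives 6184 ops/s, worse by 970.
Next-best assignment: Cove→Machine M7, Ember→Machine M4, Flint→Machine M3, Onyx→Machine M6 = 7065 ops/s.
Every other assignment is strictly worse.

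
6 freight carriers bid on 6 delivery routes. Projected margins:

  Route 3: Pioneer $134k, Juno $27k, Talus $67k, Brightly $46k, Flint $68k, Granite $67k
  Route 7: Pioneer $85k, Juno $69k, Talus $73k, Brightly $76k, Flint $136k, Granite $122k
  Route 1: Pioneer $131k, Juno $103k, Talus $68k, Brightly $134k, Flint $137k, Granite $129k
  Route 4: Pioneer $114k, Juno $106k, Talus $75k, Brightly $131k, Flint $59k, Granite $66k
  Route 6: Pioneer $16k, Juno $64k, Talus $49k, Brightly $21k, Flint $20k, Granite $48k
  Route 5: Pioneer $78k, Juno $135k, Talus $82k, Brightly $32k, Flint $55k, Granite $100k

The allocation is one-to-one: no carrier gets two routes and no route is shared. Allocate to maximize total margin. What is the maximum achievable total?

Maximum total: $714k

This is a one-to-one assignment (maximum-weight bipartite matching).
Optimal: Pioneer→Route 3 ($134k), Juno→Route 5 ($135k), Talus→Route 6 ($49k), Brightly→Route 4 ($131k), Flint→Route 7 ($136k), Granite→Route 1 ($129k) — total 134+135+49+131+136+129 = $714k.
Next-best assignment: Pioneer→Route 3, Juno→Route 5, Talus→Route 6, Brightly→Route 4, Flint→Route 1, Granite→Route 7 = $708k.
No other one-to-one assignment exceeds $714k.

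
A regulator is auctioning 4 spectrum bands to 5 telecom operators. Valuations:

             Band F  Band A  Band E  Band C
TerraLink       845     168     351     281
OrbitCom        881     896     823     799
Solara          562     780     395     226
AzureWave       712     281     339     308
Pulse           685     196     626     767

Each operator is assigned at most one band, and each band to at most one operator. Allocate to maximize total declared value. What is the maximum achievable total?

Maximum total: $3215M

This is a one-to-one assignment (maximum-weight bipartite matching).
Optimal: TerraLink→Band F ($845M), Solara→Band A ($780M), OrbitCom→Band E ($823M), Pulse→Band C ($767M) — total 845+780+823+767 = $3215M.
Row-greedy (each operator in turn takes its best remaining band) gives $2444M, worse by 771.
Swapping Pulse↔Solara (Pulse→Band A $196M, Solara→Band C $226M) loses 1125.
Checked against all permutations: $3215M is optimal.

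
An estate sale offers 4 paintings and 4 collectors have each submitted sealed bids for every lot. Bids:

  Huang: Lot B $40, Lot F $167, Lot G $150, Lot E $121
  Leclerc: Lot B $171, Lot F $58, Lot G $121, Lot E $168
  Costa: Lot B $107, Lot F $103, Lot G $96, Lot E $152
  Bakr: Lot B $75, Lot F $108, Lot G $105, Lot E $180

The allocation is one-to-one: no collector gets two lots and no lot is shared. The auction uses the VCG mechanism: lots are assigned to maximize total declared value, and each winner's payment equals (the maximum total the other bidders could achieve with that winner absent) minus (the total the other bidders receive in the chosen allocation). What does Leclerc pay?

Leclerc pays $11.

Efficient allocation: Huang→Lot F ($167), Leclerc→Lot B ($171), Costa→Lot G ($96), Bakr→Lot E ($180); total welfare W = $614.
Leclerc receives Lot B at value $171, so the others get W − 171 = $443.
Without Leclerc: best allocation of the remaining 3 bidders over all 4 lots is Huang→Lot F ($167), Costa→Lot B ($107), Bakr→Lot E ($180), total $454.
VCG payment = (others' best without Leclerc) − (others' welfare with Leclerc) = 454 − 443 = $11.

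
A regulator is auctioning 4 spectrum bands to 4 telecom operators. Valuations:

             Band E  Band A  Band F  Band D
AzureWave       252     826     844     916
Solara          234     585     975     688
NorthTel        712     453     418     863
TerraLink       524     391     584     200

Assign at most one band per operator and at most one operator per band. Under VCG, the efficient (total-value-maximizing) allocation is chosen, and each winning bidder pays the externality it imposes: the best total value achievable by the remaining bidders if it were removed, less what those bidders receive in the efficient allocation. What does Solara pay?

Efficient allocation: AzureWave→Band A ($826M), Solara→Band F ($975M), NorthTel→Band D ($863M), TerraLink→Band E ($524M); total welfare W = $3188M.
Solara receives Band F at value $975M, so the others get W − 975 = $2213M.
Without Solara: best allocation of the remaining 3 bidders over all 4 bands is AzureWave→Band A ($826M), NorthTel→Band D ($863M), TerraLink→Band F ($584M), total $2273M.
VCG payment = (others' best without Solara) − (others' welfare with Solara) = 2273 − 2213 = $60M.

Solara pays $60M.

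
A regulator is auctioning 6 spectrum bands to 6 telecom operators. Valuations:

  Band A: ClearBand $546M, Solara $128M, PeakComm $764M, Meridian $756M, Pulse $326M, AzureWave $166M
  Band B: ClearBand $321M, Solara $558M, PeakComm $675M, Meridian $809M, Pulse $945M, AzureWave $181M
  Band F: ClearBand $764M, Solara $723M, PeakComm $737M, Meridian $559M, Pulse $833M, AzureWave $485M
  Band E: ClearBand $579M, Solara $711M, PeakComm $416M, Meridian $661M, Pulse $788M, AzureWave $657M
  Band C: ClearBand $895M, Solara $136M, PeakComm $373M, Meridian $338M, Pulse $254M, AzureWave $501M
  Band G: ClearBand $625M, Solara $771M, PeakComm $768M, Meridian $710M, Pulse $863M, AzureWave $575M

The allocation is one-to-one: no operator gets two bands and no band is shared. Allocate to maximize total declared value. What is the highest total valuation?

Maximum total: $4761M

Treat this as an assignment problem: match each operator to one band.
Optimal: ClearBand→Band C ($895M), Solara→Band G ($771M), PeakComm→Band F ($737M), Meridian→Band A ($756M), Pulse→Band B ($945M), AzureWave→Band E ($657M) — total 895+771+737+756+945+657 = $4761M.
Row-greedy (each operator in turn takes its best remaining band) gives $4729M, worse by 32.
Swapping Pulse↔Meridian (Pulse→Band A $326M, Meridian→Band B $809M) loses 566.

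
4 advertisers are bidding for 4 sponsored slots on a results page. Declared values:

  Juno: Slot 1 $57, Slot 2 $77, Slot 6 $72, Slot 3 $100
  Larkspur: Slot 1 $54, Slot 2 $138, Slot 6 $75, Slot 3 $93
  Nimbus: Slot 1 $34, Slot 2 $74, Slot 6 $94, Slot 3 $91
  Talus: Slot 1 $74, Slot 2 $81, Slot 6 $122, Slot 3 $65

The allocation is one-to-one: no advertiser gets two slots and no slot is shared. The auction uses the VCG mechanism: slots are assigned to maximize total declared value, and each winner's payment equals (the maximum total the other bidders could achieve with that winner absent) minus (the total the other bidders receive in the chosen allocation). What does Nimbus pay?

Nimbus pays $43.

Efficient allocation: Juno→Slot 1 ($57), Larkspur→Slot 2 ($138), Nimbus→Slot 3 ($91), Talus→Slot 6 ($122); total welfare W = $408.
Nimbus receives Slot 3 at value $91, so the others get W − 91 = $317.
Without Nimbus: best allocation of the remaining 3 bidders over all 4 slots is Juno→Slot 3 ($100), Larkspur→Slot 2 ($138), Talus→Slot 6 ($122), total $360.
VCG payment = (others' best without Nimbus) − (others' welfare with Nimbus) = 360 − 317 = $43.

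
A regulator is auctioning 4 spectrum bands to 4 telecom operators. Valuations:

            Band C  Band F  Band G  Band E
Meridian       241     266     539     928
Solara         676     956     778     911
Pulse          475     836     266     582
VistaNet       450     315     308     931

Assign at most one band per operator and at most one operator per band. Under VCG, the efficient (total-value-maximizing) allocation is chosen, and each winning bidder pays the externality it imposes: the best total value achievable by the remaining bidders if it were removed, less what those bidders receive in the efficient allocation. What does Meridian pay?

Efficient allocation: Meridian→Band E ($928M), Solara→Band G ($778M), Pulse→Band F ($836M), VistaNet→Band C ($450M); total welfare W = $2992M.
Meridian receives Band E at value $928M, so the others get W − 928 = $2064M.
Without Meridian: best allocation of the remaining 3 bidders over all 4 bands is Solara→Band G ($778M), Pulse→Band F ($836M), VistaNet→Band E ($931M), total $2545M.
VCG payment = (others' best without Meridian) − (others' welfare with Meridian) = 2545 − 2064 = $481M.

Meridian pays $481M.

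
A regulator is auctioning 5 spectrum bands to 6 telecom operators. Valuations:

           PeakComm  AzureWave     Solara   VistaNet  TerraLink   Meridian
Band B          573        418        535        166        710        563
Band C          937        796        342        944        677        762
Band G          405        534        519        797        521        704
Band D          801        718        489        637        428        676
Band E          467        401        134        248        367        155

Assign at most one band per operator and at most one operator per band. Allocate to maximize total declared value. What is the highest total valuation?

This is a one-to-one assignment (maximum-weight bipartite matching).
Optimal: TerraLink→Band B ($710M), VistaNet→Band C ($944M), Meridian→Band G ($704M), PeakComm→Band D ($801M), AzureWave→Band E ($401M) — total 710+944+704+801+401 = $3560M.
Swapping TerraLink↔VistaNet (TerraLink→Band C $677M, VistaNet→Band B $166M) loses 811.
Every other assignment is strictly worse.

Maximum total: $3560M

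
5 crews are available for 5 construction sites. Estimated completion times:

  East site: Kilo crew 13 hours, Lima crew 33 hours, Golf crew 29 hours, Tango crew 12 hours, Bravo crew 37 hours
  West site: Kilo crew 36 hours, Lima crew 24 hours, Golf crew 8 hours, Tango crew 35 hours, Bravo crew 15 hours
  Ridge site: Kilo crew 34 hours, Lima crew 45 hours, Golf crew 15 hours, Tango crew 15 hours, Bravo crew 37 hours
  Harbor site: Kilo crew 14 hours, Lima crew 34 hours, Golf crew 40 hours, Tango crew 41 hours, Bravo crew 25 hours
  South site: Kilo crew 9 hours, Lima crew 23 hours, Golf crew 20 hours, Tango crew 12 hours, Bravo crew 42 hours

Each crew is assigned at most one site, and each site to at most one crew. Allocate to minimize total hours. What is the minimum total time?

Min total: 79 hours

Optimal: Kilo crew→Harbor site (14 hours), Lima crew→South site (23 hours), Golf crew→Ridge site (15 hours), Tango crew→East site (12 hours), Bravo crew→West site (15 hours) — total 14+23+15+12+15 = 79 hours.
Min-entry greedy (repeatedly take the single cheapest remaining cell) gives 99 hours, worse by 20.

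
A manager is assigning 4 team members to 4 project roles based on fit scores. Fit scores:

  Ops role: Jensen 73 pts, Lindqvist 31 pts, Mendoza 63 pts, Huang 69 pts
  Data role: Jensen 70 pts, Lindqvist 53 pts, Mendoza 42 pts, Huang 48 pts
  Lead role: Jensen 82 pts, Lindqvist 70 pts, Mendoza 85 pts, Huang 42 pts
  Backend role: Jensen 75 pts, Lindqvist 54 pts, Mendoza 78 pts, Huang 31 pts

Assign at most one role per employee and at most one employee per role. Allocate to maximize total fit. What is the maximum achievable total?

Max total: 287 pts

This is the linear assignment problem.
Optimal: Jensen→Data role (70 pts), Lindqvist→Lead role (70 pts), Mendoza→Backend role (78 pts), Huang→Ops role (69 pts) — total 70+70+78+69 = 287 pts.
Row-greedy (each employee in turn takes its best remaining role) gives 247 pts, worse by 40.
Next-best assignment: Jensen→Lead role, Lindqvist→Data role, Mendoza→Backend role, Huang→Ops role = 282 pts.
Checked against all permutations: 287 pts is optimal.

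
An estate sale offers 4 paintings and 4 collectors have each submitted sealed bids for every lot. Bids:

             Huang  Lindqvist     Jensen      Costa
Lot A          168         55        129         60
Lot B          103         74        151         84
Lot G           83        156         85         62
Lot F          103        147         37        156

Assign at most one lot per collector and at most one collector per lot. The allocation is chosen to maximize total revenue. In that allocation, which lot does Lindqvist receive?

Optimal: Huang→Lot A ($168), Lindqvist→Lot G ($156), Jensen→Lot B ($151), Costa→Lot F ($156) — total 168+156+151+156 = $631.
Swapping Lindqvist↔Costa (Lindqvist→Lot F $147, Costa→Lot G $62) loses 103.

Lindqvist receives Lot G.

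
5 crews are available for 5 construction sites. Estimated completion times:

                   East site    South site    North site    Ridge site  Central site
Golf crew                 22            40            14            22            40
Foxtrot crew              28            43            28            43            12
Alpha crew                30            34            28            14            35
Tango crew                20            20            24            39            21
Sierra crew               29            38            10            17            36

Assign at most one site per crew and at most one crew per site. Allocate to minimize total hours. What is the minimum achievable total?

This is a one-to-one assignment (minimum-cost bipartite matching).
Optimal: Golf crew→East site (22 hours), Foxtrot crew→Central site (12 hours), Alpha crew→Ridge site (14 hours), Tango crew→South site (20 hours), Sierra crew→North site (10 hours) — total 22+12+14+20+10 = 78 hours.
Column-greedy (each site in turn goes to its cheapest remaining crew) gives 98 hours, worse by 20.
Next-best assignment: Golf crew→North site, Foxtrot crew→Central site, Alpha crew→Ridge site, Tango crew→South site, Sierra crew→East site = 89 hours.
Checked against all permutations: 78 hours is optimal.

Minimum total: 78 hours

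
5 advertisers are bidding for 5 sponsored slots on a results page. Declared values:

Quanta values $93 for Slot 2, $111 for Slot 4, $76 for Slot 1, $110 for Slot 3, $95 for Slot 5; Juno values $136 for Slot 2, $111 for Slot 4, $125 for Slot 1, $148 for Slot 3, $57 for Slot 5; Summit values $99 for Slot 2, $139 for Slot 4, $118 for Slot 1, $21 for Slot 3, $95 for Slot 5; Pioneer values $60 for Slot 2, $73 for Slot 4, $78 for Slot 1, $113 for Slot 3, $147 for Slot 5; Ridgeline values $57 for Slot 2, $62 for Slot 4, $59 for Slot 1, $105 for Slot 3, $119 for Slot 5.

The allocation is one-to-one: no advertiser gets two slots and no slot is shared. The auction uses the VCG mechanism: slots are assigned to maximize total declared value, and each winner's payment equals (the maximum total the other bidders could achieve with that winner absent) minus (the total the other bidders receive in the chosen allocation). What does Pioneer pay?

Efficient allocation: Quanta→Slot 4 ($111), Juno→Slot 2 ($136), Summit→Slot 1 ($118), Pioneer→Slot 5 ($147), Ridgeline→Slot 3 ($105); total welfare W = $617.
Pioneer receives Slot 5 at value $147, so the others get W − 147 = $470.
Without Pioneer: best allocation of the remaining 4 bidders over all 5 slots is Quanta→Slot 3 ($110), Juno→Slot 2 ($136), Summit→Slot 4 ($139), Ridgeline→Slot 5 ($119), total $504.
VCG payment = (others' best without Pioneer) − (others' welfare with Pioneer) = 504 − 470 = $34.

Pioneer pays $34.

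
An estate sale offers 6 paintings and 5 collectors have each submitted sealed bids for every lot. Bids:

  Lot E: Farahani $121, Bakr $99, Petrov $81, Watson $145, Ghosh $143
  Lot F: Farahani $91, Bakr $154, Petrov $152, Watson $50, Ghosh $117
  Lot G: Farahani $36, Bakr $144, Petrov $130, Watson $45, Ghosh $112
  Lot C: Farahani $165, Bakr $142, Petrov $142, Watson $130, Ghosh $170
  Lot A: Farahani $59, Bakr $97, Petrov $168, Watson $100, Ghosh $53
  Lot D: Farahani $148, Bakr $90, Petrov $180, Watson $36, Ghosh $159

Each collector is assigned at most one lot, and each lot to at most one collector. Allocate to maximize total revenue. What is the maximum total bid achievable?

Optimal: Farahani→Lot C ($165), Bakr→Lot F ($154), Petrov→Lot A ($168), Watson→Lot E ($145), Ghosh→Lot D ($159) — total 165+154+168+145+159 = $791.
Row-greedy (each collector in turn takes its best remaining lot) gives $756, worse by 35.
Checked against all permutations: $791 is optimal.

Max total: $791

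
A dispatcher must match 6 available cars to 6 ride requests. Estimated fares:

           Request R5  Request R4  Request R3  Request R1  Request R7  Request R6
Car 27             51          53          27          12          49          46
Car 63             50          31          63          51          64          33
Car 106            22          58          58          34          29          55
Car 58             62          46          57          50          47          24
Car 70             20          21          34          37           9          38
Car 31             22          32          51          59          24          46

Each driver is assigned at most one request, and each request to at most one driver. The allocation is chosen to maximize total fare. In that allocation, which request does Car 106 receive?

Car 106 receives Request R3.

This is the linear assignment problem.
Optimal: Car 27→Request R4 ($53), Car 63→Request R7 ($64), Car 106→Request R3 ($58), Car 58→Request R5 ($62), Car 70→Request R6 ($38), Car 31→Request R1 ($59) — total 53+64+58+62+38+59 = $334.
Max-entry greedy (repeatedly take the single best remaining cell) gives $323, worse by 11.
Car 106's own top request is Request R4 ($58), but forcing Car 106→Request R4 and reassigning the rest optimally gives only $329 — worse by 5.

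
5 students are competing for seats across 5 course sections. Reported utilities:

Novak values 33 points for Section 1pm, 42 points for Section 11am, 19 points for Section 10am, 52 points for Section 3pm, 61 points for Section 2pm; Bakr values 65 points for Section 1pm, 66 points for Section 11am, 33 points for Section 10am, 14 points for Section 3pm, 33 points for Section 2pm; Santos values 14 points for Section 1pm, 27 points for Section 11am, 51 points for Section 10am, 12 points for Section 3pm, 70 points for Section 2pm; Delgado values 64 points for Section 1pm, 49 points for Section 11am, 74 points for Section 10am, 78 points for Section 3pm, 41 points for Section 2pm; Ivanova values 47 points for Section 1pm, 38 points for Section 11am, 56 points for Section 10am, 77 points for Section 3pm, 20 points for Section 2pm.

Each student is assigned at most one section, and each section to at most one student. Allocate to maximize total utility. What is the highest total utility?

Treat this as an assignment problem: match each student to one section.
Optimal: Novak→Section 11am (42 points), Bakr→Section 1pm (65 points), Santos→Section 2pm (70 points), Delgado→Section 10am (74 points), Ivanova→Section 3pm (77 points) — total 42+65+70+74+77 = 328 points.
Row-greedy (each student in turn takes its best remaining section) gives 303 points, worse by 25.
Next-best assignment: Novak→Section 1pm, Bakr→Section 11am, Santos→Section 2pm, Delgado→Section 10am, Ivanova→Section 3pm = 320 points.
Swapping Ivanova↔Bakr (Ivanova→Section 1pm 47 points, Bakr→Section 3pm 14 points) loses 81.

Max total: 328 points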